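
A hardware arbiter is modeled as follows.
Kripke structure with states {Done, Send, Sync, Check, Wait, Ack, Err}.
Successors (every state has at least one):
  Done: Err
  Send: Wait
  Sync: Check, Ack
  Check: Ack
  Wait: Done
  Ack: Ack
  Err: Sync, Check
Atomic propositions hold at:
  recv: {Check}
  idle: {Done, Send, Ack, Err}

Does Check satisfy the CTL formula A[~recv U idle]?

Sat(~recv) = {Done, Send, Sync, Wait, Ack, Err}
A[~recv U idle]: least fixpoint, start Z0 = Sat(idle) = {Done, Send, Ack, Err}, add states in Sat(~recv) with every successor in Z. Z1 = {Done, Send, Wait, Ack, Err}; fixed.
Sat(A[~recv U idle]) = {Done, Send, Wait, Ack, Err}
Check ∉ Sat(A[~recv U idle]) = {Done, Send, Wait, Ack, Err}, so the formula does not hold at Check.

No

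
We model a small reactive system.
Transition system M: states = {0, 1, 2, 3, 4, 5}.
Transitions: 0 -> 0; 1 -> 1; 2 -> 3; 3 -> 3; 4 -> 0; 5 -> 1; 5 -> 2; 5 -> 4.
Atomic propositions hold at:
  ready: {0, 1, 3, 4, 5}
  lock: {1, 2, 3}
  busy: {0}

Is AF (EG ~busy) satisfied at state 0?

Sat(~busy) = {1, 2, 3, 4, 5}
EG ~busy: greatest fixpoint, start Z0 = {1, 2, 3, 4, 5}, keep only states in Sat with some successor in Z. Z1 = {1, 2, 3, 5}; fixed.
Sat(EG ~busy) = {1, 2, 3, 5}
AF (EG ~busy): least fixpoint, start Z0 = {1, 2, 3, 5}, add states with every successor in Z. Already a fixed point.
Sat(AF (EG ~busy)) = {1, 2, 3, 5}
0 ∉ Sat(AF (EG ~busy)) = {1, 2, 3, 5}, so the formula does not hold at 0.

No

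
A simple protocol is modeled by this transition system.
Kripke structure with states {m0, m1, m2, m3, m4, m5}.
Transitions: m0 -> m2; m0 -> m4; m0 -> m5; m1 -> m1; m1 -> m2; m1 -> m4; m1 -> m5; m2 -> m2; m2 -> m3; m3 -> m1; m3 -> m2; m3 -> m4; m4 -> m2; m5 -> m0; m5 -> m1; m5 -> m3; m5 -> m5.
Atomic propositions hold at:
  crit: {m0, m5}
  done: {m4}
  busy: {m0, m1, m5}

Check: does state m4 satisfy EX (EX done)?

No

Sat(EX done) = {s : some successor in {m4}} = {m0, m1, m3}
Sat(EX (EX done)) = {s : some successor in {m0, m1, m3}} = {m1, m2, m3, m5}
m4 ∉ Sat(EX (EX done)) = {m1, m2, m3, m5}, so the formula does not hold at m4.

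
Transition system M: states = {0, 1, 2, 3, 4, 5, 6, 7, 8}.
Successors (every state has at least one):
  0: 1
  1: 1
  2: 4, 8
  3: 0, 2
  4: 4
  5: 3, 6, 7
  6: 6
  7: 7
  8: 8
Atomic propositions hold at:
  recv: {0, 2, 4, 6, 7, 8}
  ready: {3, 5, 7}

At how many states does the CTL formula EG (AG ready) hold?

AG ready: greatest fixpoint, start Z0 = {3, 5, 7}, keep only states in Sat with every successor in Z. Z1 = {7}; fixed.
Sat(AG ready) = {7}
EG (AG ready): greatest fixpoint, start Z0 = {7}, keep only states in Sat with some successor in Z. Already a fixed point.
Sat(EG (AG ready)) = {7}
|Sat(EG (AG ready))| = |{7}| = 1.

1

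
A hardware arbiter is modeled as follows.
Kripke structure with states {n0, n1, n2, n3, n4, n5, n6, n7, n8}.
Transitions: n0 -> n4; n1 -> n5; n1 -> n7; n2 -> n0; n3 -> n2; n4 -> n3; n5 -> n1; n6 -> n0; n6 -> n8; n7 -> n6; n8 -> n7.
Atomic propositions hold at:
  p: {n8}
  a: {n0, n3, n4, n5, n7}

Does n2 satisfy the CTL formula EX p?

Sat(EX p) = {s : some successor in {n8}} = {n6}
n2 ∉ Sat(EX p) = {n6}, so the formula does not hold at n2.

No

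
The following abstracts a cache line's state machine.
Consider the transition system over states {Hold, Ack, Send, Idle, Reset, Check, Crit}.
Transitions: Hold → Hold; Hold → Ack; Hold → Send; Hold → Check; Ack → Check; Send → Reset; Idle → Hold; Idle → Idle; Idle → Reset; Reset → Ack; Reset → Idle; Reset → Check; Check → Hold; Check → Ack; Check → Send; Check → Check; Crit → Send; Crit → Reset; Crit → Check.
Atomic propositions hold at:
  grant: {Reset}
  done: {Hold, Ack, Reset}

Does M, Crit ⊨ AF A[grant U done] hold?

A[grant U done]: least fixpoint, start Z0 = Sat(done) = {Hold, Ack, Reset}, add states in Sat(grant) with every successor in Z. Already a fixed point.
Sat(A[grant U done]) = {Hold, Ack, Reset}
AF A[grant U done]: least fixpoint, start Z0 = {Hold, Ack, Reset}, add states with every successor in Z. Z1 = {Hold, Ack, Send, Reset}; fixed.
Sat(AF A[grant U done]) = {Hold, Ack, Send, Reset}
Crit ∉ Sat(AF A[grant U done]) = {Hold, Ack, Send, Reset}, so the formula does not hold at Crit.

No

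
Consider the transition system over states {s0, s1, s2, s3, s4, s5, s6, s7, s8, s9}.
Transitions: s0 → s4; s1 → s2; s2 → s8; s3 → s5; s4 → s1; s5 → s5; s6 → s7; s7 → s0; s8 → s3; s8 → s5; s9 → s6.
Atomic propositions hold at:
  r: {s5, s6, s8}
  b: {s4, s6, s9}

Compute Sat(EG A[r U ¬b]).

Sat(¬b) = {s0, s1, s2, s3, s5, s7, s8}
A[r U ¬b]: least fixpoint, start Z0 = Sat(¬b) = {s0, s1, s2, s3, s5, s7, s8}, add states in Sat(r) with every successor in Z. Z1 = {s0, s1, s2, s3, s5, s6, s7, s8}; fixed.
Sat(A[r U ¬b]) = {s0, s1, s2, s3, s5, s6, s7, s8}
EG A[r U ¬b]: greatest fixpoint, start Z0 = {s0, s1, s2, s3, s5, s6, s7, s8}, keep only states in Sat with some successor in Z. Z1 = {s1, s2, s3, s5, s6, s7, s8}; Z2 = {s1, s2, s3, s5, s6, s8}; Z3 = {s1, s2, s3, s5, s8}; fixed.
Sat(EG A[r U ¬b]) = {s1, s2, s3, s5, s8}

{s1, s2, s3, s5, s8}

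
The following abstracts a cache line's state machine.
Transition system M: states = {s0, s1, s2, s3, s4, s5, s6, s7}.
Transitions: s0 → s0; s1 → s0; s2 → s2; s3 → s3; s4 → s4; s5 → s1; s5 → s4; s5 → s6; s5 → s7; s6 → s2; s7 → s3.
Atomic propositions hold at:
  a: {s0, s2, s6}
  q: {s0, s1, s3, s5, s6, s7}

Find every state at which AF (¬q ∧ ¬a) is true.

{s4}

Sat(¬q) = {s2, s4}
Sat(¬a) = {s1, s3, s4, s5, s7}
Sat(¬q ∧ ¬a) = {s4}
AF (¬q ∧ ¬a): least fixpoint, start Z0 = {s4}, add states with every successor in Z. Already a fixed point.
Sat(AF (¬q ∧ ¬a)) = {s4}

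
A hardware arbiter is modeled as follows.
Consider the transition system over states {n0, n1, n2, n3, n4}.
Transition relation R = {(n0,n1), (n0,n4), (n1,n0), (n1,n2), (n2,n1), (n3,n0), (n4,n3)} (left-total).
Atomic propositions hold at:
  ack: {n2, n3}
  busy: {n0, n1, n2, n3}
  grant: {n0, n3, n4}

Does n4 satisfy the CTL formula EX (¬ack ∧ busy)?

Sat(¬ack) = {n0, n1, n4}
Sat(¬ack ∧ busy) = {n0, n1}
Sat(EX (¬ack ∧ busy)) = {s : some successor in {n0, n1}} = {n0, n1, n2, n3}
n4 ∉ Sat(EX (¬ack ∧ busy)) = {n0, n1, n2, n3}, so the formula does not hold at n4.

No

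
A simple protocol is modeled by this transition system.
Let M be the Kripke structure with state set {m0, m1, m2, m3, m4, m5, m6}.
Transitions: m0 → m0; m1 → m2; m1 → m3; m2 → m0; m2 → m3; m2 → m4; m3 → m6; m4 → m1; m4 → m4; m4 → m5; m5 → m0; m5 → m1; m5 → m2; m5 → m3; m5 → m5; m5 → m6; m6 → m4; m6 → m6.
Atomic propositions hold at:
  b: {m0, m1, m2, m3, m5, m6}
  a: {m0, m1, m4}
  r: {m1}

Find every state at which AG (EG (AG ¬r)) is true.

{m0}

Sat(¬r) = {m0, m2, m3, m4, m5, m6}
AG ¬r: greatest fixpoint, start Z0 = {m0, m2, m3, m4, m5, m6}, keep only states in Sat with every successor in Z. Z1 = {m0, m2, m3, m6}; Z2 = {m0, m3}; Z3 = {m0}; fixed.
Sat(AG ¬r) = {m0}
EG (AG ¬r): greatest fixpoint, start Z0 = {m0}, keep only states in Sat with some successor in Z. Already a fixed point.
Sat(EG (AG ¬r)) = {m0}
AG (EG (AG ¬r)): greatest fixpoint, start Z0 = {m0}, keep only states in Sat with every successor in Z. Already a fixed point.
Sat(AG (EG (AG ¬r))) = {m0}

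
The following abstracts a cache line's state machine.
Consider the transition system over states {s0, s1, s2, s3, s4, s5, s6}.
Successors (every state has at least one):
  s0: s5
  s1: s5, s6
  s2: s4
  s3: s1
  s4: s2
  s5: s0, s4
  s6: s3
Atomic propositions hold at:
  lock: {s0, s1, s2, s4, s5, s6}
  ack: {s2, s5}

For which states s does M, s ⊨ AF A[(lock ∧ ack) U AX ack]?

Sat(lock ∧ ack) = {s2, s5}
Sat(AX ack) = {s : every successor in {s2, s5}} = {s0, s4}
A[(lock ∧ ack) U AX ack]: least fixpoint, start Z0 = Sat(AX ack) = {s0, s4}, add states in Sat(lock ∧ ack) with every successor in Z. Z1 = {s0, s2, s4, s5}; fixed.
Sat(A[(lock ∧ ack) U AX ack]) = {s0, s2, s4, s5}
AF A[(lock ∧ ack) U AX ack]: least fixpoint, start Z0 = {s0, s2, s4, s5}, add states with every successor in Z. Already a fixed point.
Sat(AF A[(lock ∧ ack) U AX ack]) = {s0, s2, s4, s5}

{s0, s2, s4, s5}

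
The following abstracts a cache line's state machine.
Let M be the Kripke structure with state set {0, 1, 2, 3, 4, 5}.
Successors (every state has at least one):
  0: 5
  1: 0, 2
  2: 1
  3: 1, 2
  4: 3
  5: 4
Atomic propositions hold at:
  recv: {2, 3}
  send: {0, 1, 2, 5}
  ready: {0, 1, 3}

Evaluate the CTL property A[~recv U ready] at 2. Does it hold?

No

Sat(~recv) = {0, 1, 4, 5}
A[~recv U ready]: least fixpoint, start Z0 = Sat(ready) = {0, 1, 3}, add states in Sat(~recv) with every successor in Z. Z1 = {0, 1, 3, 4}; Z2 = {0, 1, 3, 4, 5}; fixed.
Sat(A[~recv U ready]) = {0, 1, 3, 4, 5}
2 ∉ Sat(A[~recv U ready]) = {0, 1, 3, 4, 5}, so the formula does not hold at 2.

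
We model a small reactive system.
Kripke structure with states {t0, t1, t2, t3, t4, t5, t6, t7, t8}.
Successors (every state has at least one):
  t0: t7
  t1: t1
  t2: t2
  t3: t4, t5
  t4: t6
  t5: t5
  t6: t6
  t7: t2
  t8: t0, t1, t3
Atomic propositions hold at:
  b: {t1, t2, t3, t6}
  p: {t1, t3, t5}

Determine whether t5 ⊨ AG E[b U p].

E[b U p]: least fixpoint, start Z0 = Sat(p) = {t1, t3, t5}, add states in Sat(b) with some successor in Z. Already a fixed point.
Sat(E[b U p]) = {t1, t3, t5}
AG E[b U p]: greatest fixpoint, start Z0 = {t1, t3, t5}, keep only states in Sat with every successor in Z. Z1 = {t1, t5}; fixed.
Sat(AG E[b U p]) = {t1, t5}
t5 ∈ Sat(AG E[b U p]) = {t1, t5}, so the formula holds at t5.

Yes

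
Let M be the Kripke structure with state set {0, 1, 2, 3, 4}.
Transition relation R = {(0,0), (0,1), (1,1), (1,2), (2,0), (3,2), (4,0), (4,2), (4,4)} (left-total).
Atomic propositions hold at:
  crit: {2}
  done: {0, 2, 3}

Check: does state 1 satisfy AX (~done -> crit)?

Sat(~done) = {1, 4}
Sat(~done -> crit) = {0, 2, 3}
Sat(AX (~done -> crit)) = {s : every successor in {0, 2, 3}} = {2, 3}
1 ∉ Sat(AX (~done -> crit)) = {2, 3}, so the formula does not hold at 1.

No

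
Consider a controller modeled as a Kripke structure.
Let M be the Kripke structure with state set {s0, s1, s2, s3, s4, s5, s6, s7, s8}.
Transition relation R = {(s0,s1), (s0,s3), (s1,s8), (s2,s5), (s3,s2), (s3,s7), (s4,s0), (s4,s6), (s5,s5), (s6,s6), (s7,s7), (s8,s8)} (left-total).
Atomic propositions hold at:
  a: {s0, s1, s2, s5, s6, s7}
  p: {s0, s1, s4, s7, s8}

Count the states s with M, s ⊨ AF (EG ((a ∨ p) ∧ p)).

5

Sat(a ∨ p) = {s0, s1, s2, s4, s5, s6, s7, s8}
Sat((a ∨ p) ∧ p) = {s0, s1, s4, s7, s8}
EG ((a ∨ p) ∧ p): greatest fixpoint, start Z0 = {s0, s1, s4, s7, s8}, keep only states in Sat with some successor in Z. Already a fixed point.
Sat(EG ((a ∨ p) ∧ p)) = {s0, s1, s4, s7, s8}
AF (EG ((a ∨ p) ∧ p)): least fixpoint, start Z0 = {s0, s1, s4, s7, s8}, add states with every successor in Z. Already a fixed point.
Sat(AF (EG ((a ∨ p) ∧ p))) = {s0, s1, s4, s7, s8}
|Sat(AF (EG ((a ∨ p) ∧ p)))| = |{s0, s1, s4, s7, s8}| = 5.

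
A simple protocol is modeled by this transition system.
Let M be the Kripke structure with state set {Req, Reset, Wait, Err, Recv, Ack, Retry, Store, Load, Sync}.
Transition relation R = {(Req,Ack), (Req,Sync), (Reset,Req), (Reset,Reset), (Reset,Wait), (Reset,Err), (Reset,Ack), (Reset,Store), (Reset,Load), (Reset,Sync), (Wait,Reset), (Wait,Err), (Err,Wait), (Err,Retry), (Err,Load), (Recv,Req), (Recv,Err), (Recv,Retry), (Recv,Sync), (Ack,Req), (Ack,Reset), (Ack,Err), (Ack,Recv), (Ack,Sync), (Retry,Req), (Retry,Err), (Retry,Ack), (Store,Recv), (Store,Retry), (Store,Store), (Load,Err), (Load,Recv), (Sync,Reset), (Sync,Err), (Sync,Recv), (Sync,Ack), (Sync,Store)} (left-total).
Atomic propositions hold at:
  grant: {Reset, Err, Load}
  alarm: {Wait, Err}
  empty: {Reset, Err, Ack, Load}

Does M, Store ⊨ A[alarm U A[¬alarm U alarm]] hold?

No

Sat(¬alarm) = {Req, Reset, Recv, Ack, Retry, Store, Load, Sync}
A[¬alarm U alarm]: least fixpoint, start Z0 = Sat(alarm) = {Wait, Err}, add states in Sat(¬alarm) with every successor in Z. Already a fixed point.
Sat(A[¬alarm U alarm]) = {Wait, Err}
A[alarm U A[¬alarm U alarm]]: least fixpoint, start Z0 = Sat(A[¬alarm U alarm]) = {Wait, Err}, add states in Sat(alarm) with every successor in Z. Already a fixed point.
Sat(A[alarm U A[¬alarm U alarm]]) = {Wait, Err}
Store ∉ Sat(A[alarm U A[¬alarm U alarm]]) = {Wait, Err}, so the formula does not hold at Store.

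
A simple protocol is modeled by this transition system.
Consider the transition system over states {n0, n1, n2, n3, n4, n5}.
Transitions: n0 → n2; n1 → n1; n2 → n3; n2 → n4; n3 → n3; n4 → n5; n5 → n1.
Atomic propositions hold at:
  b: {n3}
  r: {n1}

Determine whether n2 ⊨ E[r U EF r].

EF r: least fixpoint, start Z0 = {n1}, add states with some successor in Z. Z1 = {n1, n5}; Z2 = {n1, n4, n5}; Z3 = {n1, n2, n4, n5}; Z4 = {n0, n1, n2, n4, n5}; fixed.
Sat(EF r) = {n0, n1, n2, n4, n5}
E[r U EF r]: least fixpoint, start Z0 = Sat(EF r) = {n0, n1, n2, n4, n5}, add states in Sat(r) with some successor in Z. Already a fixed point.
Sat(E[r U EF r]) = {n0, n1, n2, n4, n5}
n2 ∈ Sat(E[r U EF r]) = {n0, n1, n2, n4, n5}, so the formula holds at n2.

Yes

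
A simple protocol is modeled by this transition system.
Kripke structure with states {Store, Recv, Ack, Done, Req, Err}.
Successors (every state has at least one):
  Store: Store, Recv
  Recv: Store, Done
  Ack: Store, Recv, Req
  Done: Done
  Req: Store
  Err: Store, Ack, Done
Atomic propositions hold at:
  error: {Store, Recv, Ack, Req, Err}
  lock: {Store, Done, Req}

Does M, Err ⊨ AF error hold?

Yes

AF error: least fixpoint, start Z0 = {Store, Recv, Ack, Req, Err}, add states with every successor in Z. Already a fixed point.
Sat(AF error) = {Store, Recv, Ack, Req, Err}
Err ∈ Sat(AF error) = {Store, Recv, Ack, Req, Err}, so the formula holds at Err.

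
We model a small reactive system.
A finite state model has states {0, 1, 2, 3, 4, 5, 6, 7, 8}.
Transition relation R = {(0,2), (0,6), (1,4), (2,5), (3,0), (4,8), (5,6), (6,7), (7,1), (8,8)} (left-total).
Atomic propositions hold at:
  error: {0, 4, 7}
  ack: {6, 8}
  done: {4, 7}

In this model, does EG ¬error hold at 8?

Sat(¬error) = {1, 2, 3, 5, 6, 8}
EG ¬error: greatest fixpoint, start Z0 = {1, 2, 3, 5, 6, 8}, keep only states in Sat with some successor in Z. Z1 = {2, 5, 8}; Z2 = {2, 8}; Z3 = {8}; fixed.
Sat(EG ¬error) = {8}
8 ∈ Sat(EG ¬error) = {8}, so the formula holds at 8.

Yes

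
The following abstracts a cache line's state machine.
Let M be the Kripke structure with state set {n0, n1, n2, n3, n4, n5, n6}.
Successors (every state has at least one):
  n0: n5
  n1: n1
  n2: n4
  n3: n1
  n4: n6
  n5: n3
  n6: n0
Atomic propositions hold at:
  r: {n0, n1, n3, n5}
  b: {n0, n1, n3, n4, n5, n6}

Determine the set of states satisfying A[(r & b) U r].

Sat(r & b) = {n0, n1, n3, n5}
A[(r & b) U r]: least fixpoint, start Z0 = Sat(r) = {n0, n1, n3, n5}, add states in Sat(r & b) with every successor in Z. Already a fixed point.
Sat(A[(r & b) U r]) = {n0, n1, n3, n5}

{n0, n1, n3, n5}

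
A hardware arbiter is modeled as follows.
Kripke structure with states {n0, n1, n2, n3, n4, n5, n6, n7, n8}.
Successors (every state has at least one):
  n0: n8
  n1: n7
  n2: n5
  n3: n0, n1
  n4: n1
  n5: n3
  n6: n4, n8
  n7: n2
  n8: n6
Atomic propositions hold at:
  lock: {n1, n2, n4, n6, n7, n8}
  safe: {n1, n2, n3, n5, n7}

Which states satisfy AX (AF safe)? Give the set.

{n1, n2, n4, n5, n7}

AF safe: least fixpoint, start Z0 = {n1, n2, n3, n5, n7}, add states with every successor in Z. Z1 = {n1, n2, n3, n4, n5, n7}; fixed.
Sat(AF safe) = {n1, n2, n3, n4, n5, n7}
Sat(AX (AF safe)) = {s : every successor in {n1, n2, n3, n4, n5, n7}} = {n1, n2, n4, n5, n7}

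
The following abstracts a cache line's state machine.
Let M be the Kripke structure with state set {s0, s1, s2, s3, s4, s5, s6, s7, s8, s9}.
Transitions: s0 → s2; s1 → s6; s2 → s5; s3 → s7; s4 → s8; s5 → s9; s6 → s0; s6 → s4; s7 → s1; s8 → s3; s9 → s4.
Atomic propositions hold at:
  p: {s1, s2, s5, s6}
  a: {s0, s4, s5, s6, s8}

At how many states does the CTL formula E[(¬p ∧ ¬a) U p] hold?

Sat(¬p) = {s0, s3, s4, s7, s8, s9}
Sat(¬a) = {s1, s2, s3, s7, s9}
Sat(¬p ∧ ¬a) = {s3, s7, s9}
E[(¬p ∧ ¬a) U p]: least fixpoint, start Z0 = Sat(p) = {s1, s2, s5, s6}, add states in Sat(¬p ∧ ¬a) with some successor in Z. Z1 = {s1, s2, s5, s6, s7}; Z2 = {s1, s2, s3, s5, s6, s7}; fixed.
Sat(E[(¬p ∧ ¬a) U p]) = {s1, s2, s3, s5, s6, s7}
|Sat(E[(¬p ∧ ¬a) U p])| = |{s1, s2, s3, s5, s6, s7}| = 6.

6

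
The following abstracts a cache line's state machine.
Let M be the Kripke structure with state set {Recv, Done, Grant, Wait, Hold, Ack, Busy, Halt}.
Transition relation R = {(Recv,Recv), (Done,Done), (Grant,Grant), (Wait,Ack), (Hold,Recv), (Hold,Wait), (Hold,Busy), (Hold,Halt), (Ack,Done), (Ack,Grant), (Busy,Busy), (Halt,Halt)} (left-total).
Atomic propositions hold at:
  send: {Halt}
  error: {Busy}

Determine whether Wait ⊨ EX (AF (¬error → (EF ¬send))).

Sat(¬error) = {Recv, Done, Grant, Wait, Hold, Ack, Halt}
Sat(¬send) = {Recv, Done, Grant, Wait, Hold, Ack, Busy}
EF ¬send: least fixpoint, start Z0 = {Recv, Done, Grant, Wait, Hold, Ack, Busy}, add states with some successor in Z. Already a fixed point.
Sat(EF ¬send) = {Recv, Done, Grant, Wait, Hold, Ack, Busy}
Sat(¬error → (EF ¬send)) = {Recv, Done, Grant, Wait, Hold, Ack, Busy}
AF (¬error → (EF ¬send)): least fixpoint, start Z0 = {Recv, Done, Grant, Wait, Hold, Ack, Busy}, add states with every successor in Z. Already a fixed point.
Sat(AF (¬error → (EF ¬send))) = {Recv, Done, Grant, Wait, Hold, Ack, Busy}
Sat(EX (AF (¬error → (EF ¬send)))) = {s : some successor in {Recv, Done, Grant, Wait, Hold, Ack, Busy}} = {Recv, Done, Grant, Wait, Hold, Ack, Busy}
Wait ∈ Sat(EX (AF (¬error → (EF ¬send)))) = {Recv, Done, Grant, Wait, Hold, Ack, Busy}, so the formula holds at Wait.

Yes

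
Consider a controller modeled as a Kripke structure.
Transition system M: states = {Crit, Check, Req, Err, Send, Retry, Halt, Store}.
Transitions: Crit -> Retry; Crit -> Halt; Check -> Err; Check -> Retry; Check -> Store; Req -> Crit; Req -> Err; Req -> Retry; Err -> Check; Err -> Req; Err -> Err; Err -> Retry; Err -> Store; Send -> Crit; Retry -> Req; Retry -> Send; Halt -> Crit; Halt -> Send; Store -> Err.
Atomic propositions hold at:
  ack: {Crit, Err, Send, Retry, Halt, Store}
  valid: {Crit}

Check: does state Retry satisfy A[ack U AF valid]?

No

AF valid: least fixpoint, start Z0 = {Crit}, add states with every successor in Z. Z1 = {Crit, Send}; Z2 = {Crit, Send, Halt}; fixed.
Sat(AF valid) = {Crit, Send, Halt}
A[ack U AF valid]: least fixpoint, start Z0 = Sat(AF valid) = {Crit, Send, Halt}, add states in Sat(ack) with every successor in Z. Already a fixed point.
Sat(A[ack U AF valid]) = {Crit, Send, Halt}
Retry ∉ Sat(A[ack U AF valid]) = {Crit, Send, Halt}, so the formula does not hold at Retry.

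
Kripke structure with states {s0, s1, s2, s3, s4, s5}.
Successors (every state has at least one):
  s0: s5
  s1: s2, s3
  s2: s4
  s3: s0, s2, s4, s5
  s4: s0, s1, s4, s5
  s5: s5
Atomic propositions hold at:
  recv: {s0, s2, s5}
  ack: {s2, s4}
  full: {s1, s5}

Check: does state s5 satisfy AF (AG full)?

Yes

AG full: greatest fixpoint, start Z0 = {s1, s5}, keep only states in Sat with every successor in Z. Z1 = {s5}; fixed.
Sat(AG full) = {s5}
AF (AG full): least fixpoint, start Z0 = {s5}, add states with every successor in Z. Z1 = {s0, s5}; fixed.
Sat(AF (AG full)) = {s0, s5}
s5 ∈ Sat(AF (AG full)) = {s0, s5}, so the formula holds at s5.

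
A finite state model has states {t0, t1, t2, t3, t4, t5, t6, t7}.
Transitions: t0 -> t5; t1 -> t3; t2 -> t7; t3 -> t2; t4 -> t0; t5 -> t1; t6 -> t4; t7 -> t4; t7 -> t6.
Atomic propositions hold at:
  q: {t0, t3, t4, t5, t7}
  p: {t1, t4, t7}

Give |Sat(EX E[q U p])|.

6

E[q U p]: least fixpoint, start Z0 = Sat(p) = {t1, t4, t7}, add states in Sat(q) with some successor in Z. Z1 = {t1, t4, t5, t7}; Z2 = {t0, t1, t4, t5, t7}; fixed.
Sat(E[q U p]) = {t0, t1, t4, t5, t7}
Sat(EX E[q U p]) = {s : some successor in {t0, t1, t4, t5, t7}} = {t0, t2, t4, t5, t6, t7}
|Sat(EX E[q U p])| = |{t0, t2, t4, t5, t6, t7}| = 6.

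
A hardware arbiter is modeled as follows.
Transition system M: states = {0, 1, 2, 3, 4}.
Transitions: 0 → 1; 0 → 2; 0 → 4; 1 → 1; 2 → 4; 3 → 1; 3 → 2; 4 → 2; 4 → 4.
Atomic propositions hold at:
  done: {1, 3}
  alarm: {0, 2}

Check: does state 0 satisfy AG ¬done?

Sat(¬done) = {0, 2, 4}
AG ¬done: greatest fixpoint, start Z0 = {0, 2, 4}, keep only states in Sat with every successor in Z. Z1 = {2, 4}; fixed.
Sat(AG ¬done) = {2, 4}
0 ∉ Sat(AG ¬done) = {2, 4}, so the formula does not hold at 0.

No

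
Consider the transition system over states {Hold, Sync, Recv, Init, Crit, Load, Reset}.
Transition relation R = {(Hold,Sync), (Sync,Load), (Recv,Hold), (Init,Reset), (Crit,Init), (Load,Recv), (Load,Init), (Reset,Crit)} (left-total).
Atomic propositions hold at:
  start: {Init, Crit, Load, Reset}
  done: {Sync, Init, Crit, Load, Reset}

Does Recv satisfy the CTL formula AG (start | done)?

Sat(start | done) = {Sync, Init, Crit, Load, Reset}
AG (start | done): greatest fixpoint, start Z0 = {Sync, Init, Crit, Load, Reset}, keep only states in Sat with every successor in Z. Z1 = {Sync, Init, Crit, Reset}; Z2 = {Init, Crit, Reset}; fixed.
Sat(AG (start | done)) = {Init, Crit, Reset}
Recv ∉ Sat(AG (start | done)) = {Init, Crit, Reset}, so the formula does not hold at Recv.

No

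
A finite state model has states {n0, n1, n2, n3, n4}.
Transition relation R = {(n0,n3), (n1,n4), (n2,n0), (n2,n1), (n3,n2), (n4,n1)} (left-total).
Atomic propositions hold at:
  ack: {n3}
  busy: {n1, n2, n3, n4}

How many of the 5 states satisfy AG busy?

AG busy: greatest fixpoint, start Z0 = {n1, n2, n3, n4}, keep only states in Sat with every successor in Z. Z1 = {n1, n3, n4}; Z2 = {n1, n4}; fixed.
Sat(AG busy) = {n1, n4}
|Sat(AG busy)| = |{n1, n4}| = 2.

2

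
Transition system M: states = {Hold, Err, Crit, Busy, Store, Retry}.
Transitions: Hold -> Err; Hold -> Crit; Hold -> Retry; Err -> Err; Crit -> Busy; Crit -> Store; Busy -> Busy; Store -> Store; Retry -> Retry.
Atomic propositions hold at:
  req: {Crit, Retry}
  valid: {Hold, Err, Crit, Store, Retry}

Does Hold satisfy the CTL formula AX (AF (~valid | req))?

No

Sat(~valid) = {Busy}
Sat(~valid | req) = {Crit, Busy, Retry}
AF (~valid | req): least fixpoint, start Z0 = {Crit, Busy, Retry}, add states with every successor in Z. Already a fixed point.
Sat(AF (~valid | req)) = {Crit, Busy, Retry}
Sat(AX (AF (~valid | req))) = {s : every successor in {Crit, Busy, Retry}} = {Busy, Retry}
Hold ∉ Sat(AX (AF (~valid | req))) = {Busy, Retry}, so the formula does not hold at Hold.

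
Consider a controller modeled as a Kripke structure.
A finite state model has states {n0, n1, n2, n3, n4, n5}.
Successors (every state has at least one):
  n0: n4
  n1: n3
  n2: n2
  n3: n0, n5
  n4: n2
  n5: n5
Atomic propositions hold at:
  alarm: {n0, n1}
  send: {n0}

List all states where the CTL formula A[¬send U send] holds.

{n0}

Sat(¬send) = {n1, n2, n3, n4, n5}
A[¬send U send]: least fixpoint, start Z0 = Sat(send) = {n0}, add states in Sat(¬send) with every successor in Z. Already a fixed point.
Sat(A[¬send U send]) = {n0}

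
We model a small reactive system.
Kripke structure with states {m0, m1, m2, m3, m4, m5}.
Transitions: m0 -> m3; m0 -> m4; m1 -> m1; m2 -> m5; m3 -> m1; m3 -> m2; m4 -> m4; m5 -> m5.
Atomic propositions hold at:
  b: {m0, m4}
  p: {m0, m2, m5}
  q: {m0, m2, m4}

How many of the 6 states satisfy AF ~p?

4

Sat(~p) = {m1, m3, m4}
AF ~p: least fixpoint, start Z0 = {m1, m3, m4}, add states with every successor in Z. Z1 = {m0, m1, m3, m4}; fixed.
Sat(AF ~p) = {m0, m1, m3, m4}
|Sat(AF ~p)| = |{m0, m1, m3, m4}| = 4.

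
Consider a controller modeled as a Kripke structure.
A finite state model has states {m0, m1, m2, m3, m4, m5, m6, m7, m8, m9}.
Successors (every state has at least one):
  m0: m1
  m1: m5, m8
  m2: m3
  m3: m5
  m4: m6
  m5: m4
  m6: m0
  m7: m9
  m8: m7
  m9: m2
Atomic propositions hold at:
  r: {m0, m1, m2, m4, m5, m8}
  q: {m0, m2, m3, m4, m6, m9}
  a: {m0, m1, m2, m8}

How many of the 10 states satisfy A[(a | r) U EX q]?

9

Sat(a | r) = {m0, m1, m2, m4, m5, m8}
Sat(EX q) = {s : some successor in {m0, m2, m3, m4, m6, m9}} = {m2, m4, m5, m6, m7, m9}
A[(a | r) U EX q]: least fixpoint, start Z0 = Sat(EX q) = {m2, m4, m5, m6, m7, m9}, add states in Sat(a | r) with every successor in Z. Z1 = {m2, m4, m5, m6, m7, m8, m9}; Z2 = {m1, m2, m4, m5, m6, m7, m8, m9}; Z3 = {m0, m1, m2, m4, m5, m6, m7, m8, m9}; fixed.
Sat(A[(a | r) U EX q]) = {m0, m1, m2, m4, m5, m6, m7, m8, m9}
|Sat(A[(a | r) U EX q])| = |{m0, m1, m2, m4, m5, m6, m7, m8, m9}| = 9.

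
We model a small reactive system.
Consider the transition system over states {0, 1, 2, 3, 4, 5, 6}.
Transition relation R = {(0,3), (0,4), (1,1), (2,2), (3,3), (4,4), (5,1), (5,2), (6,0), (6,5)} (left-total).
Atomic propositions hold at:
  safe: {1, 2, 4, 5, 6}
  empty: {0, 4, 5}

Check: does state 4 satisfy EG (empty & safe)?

Yes

Sat(empty & safe) = {4, 5}
EG (empty & safe): greatest fixpoint, start Z0 = {4, 5}, keep only states in Sat with some successor in Z. Z1 = {4}; fixed.
Sat(EG (empty & safe)) = {4}
4 ∈ Sat(EG (empty & safe)) = {4}, so the formula holds at 4.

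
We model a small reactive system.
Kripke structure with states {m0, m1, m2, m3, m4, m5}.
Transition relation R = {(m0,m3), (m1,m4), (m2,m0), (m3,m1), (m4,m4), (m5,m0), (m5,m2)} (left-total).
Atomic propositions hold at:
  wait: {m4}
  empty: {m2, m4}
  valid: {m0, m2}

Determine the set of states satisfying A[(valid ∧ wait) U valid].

Sat(valid ∧ wait) = ∅
A[(valid ∧ wait) U valid]: least fixpoint, start Z0 = Sat(valid) = {m0, m2}, add states in Sat(valid ∧ wait) with every successor in Z. Already a fixed point.
Sat(A[(valid ∧ wait) U valid]) = {m0, m2}

{m0, m2}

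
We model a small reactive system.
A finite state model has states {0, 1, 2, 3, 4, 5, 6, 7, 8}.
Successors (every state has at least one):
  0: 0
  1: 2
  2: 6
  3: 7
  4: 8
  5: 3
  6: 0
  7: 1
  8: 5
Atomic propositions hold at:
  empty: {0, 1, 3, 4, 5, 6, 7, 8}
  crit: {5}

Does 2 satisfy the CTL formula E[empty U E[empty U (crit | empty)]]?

Sat(crit | empty) = {0, 1, 3, 4, 5, 6, 7, 8}
E[empty U (crit | empty)]: least fixpoint, start Z0 = Sat((crit | empty)) = {0, 1, 3, 4, 5, 6, 7, 8}, add states in Sat(empty) with some successor in Z. Already a fixed point.
Sat(E[empty U (crit | empty)]) = {0, 1, 3, 4, 5, 6, 7, 8}
E[empty U E[empty U (crit | empty)]]: least fixpoint, start Z0 = Sat(E[empty U (crit | empty)]) = {0, 1, 3, 4, 5, 6, 7, 8}, add states in Sat(empty) with some successor in Z. Already a fixed point.
Sat(E[empty U E[empty U (crit | empty)]]) = {0, 1, 3, 4, 5, 6, 7, 8}
2 ∉ Sat(E[empty U E[empty U (crit | empty)]]) = {0, 1, 3, 4, 5, 6, 7, 8}, so the formula does not hold at 2.

No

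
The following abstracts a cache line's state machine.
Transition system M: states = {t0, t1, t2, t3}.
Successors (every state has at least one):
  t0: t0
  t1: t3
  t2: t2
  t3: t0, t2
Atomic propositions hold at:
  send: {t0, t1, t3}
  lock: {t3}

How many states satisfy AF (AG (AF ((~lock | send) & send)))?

Sat(~lock) = {t0, t1, t2}
Sat(~lock | send) = {t0, t1, t2, t3}
Sat((~lock | send) & send) = {t0, t1, t3}
AF ((~lock | send) & send): least fixpoint, start Z0 = {t0, t1, t3}, add states with every successor in Z. Already a fixed point.
Sat(AF ((~lock | send) & send)) = {t0, t1, t3}
AG (AF ((~lock | send) & send)): greatest fixpoint, start Z0 = {t0, t1, t3}, keep only states in Sat with every successor in Z. Z1 = {t0, t1}; Z2 = {t0}; fixed.
Sat(AG (AF ((~lock | send) & send))) = {t0}
AF (AG (AF ((~lock | send) & send))): least fixpoint, start Z0 = {t0}, add states with every successor in Z. Already a fixed point.
Sat(AF (AG (AF ((~lock | send) & send)))) = {t0}
|Sat(AF (AG (AF ((~lock | send) & send))))| = |{t0}| = 1.

1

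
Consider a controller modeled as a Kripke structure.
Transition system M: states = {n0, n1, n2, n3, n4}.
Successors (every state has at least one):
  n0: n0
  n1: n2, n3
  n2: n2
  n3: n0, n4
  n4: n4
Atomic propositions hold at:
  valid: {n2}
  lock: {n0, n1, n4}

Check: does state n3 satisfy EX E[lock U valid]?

E[lock U valid]: least fixpoint, start Z0 = Sat(valid) = {n2}, add states in Sat(lock) with some successor in Z. Z1 = {n1, n2}; fixed.
Sat(E[lock U valid]) = {n1, n2}
Sat(EX E[lock U valid]) = {s : some successor in {n1, n2}} = {n1, n2}
n3 ∉ Sat(EX E[lock U valid]) = {n1, n2}, so the formula does not hold at n3.

No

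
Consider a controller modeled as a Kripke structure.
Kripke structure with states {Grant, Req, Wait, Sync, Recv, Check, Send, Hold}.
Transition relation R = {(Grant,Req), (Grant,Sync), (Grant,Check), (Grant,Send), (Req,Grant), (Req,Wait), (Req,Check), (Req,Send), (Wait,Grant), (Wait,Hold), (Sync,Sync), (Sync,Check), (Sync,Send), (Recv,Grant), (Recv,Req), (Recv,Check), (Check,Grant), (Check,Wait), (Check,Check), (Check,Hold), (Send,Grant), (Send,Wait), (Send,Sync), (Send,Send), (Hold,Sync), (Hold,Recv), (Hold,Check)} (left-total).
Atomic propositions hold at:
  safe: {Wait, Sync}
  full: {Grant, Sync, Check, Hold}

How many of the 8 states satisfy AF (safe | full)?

5

Sat(safe | full) = {Grant, Wait, Sync, Check, Hold}
AF (safe | full): least fixpoint, start Z0 = {Grant, Wait, Sync, Check, Hold}, add states with every successor in Z. Already a fixed point.
Sat(AF (safe | full)) = {Grant, Wait, Sync, Check, Hold}
|Sat(AF (safe | full))| = |{Grant, Wait, Sync, Check, Hold}| = 5.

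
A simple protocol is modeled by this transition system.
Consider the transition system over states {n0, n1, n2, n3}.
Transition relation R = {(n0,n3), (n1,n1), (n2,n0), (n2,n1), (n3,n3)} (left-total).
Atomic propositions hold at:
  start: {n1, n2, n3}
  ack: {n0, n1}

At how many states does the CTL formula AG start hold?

2

AG start: greatest fixpoint, start Z0 = {n1, n2, n3}, keep only states in Sat with every successor in Z. Z1 = {n1, n3}; fixed.
Sat(AG start) = {n1, n3}
|Sat(AG start)| = |{n1, n3}| = 2.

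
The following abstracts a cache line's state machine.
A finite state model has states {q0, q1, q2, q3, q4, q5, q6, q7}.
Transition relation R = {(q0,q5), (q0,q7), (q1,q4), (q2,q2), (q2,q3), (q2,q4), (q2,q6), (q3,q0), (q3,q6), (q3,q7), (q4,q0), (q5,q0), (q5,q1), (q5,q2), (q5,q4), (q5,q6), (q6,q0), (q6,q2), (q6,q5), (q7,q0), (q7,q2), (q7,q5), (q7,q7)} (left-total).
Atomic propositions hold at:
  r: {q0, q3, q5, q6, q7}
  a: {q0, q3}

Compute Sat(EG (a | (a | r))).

Sat(a | r) = {q0, q3, q5, q6, q7}
Sat(a | (a | r)) = {q0, q3, q5, q6, q7}
EG (a | (a | r)): greatest fixpoint, start Z0 = {q0, q3, q5, q6, q7}, keep only states in Sat with some successor in Z. Already a fixed point.
Sat(EG (a | (a | r))) = {q0, q3, q5, q6, q7}

{q0, q3, q5, q6, q7}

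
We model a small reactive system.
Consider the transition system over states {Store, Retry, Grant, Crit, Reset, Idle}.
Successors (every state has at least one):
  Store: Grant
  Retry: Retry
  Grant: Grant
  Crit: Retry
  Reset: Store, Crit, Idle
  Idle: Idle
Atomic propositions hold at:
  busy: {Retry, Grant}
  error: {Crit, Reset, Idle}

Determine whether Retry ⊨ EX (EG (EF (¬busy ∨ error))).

No

Sat(¬busy) = {Store, Crit, Reset, Idle}
Sat(¬busy ∨ error) = {Store, Crit, Reset, Idle}
EF (¬busy ∨ error): least fixpoint, start Z0 = {Store, Crit, Reset, Idle}, add states with some successor in Z. Already a fixed point.
Sat(EF (¬busy ∨ error)) = {Store, Crit, Reset, Idle}
EG (EF (¬busy ∨ error)): greatest fixpoint, start Z0 = {Store, Crit, Reset, Idle}, keep only states in Sat with some successor in Z. Z1 = {Reset, Idle}; fixed.
Sat(EG (EF (¬busy ∨ error))) = {Reset, Idle}
Sat(EX (EG (EF (¬busy ∨ error)))) = {s : some successor in {Reset, Idle}} = {Reset, Idle}
Retry ∉ Sat(EX (EG (EF (¬busy ∨ error)))) = {Reset, Idle}, so the formula does not hold at Retry.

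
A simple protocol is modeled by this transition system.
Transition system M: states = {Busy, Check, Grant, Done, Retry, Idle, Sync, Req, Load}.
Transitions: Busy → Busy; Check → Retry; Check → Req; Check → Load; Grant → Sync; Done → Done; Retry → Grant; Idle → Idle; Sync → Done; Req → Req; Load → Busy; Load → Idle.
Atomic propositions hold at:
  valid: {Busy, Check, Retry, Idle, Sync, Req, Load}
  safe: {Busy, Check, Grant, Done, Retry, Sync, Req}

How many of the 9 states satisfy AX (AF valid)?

7

AF valid: least fixpoint, start Z0 = {Busy, Check, Retry, Idle, Sync, Req, Load}, add states with every successor in Z. Z1 = {Busy, Check, Grant, Retry, Idle, Sync, Req, Load}; fixed.
Sat(AF valid) = {Busy, Check, Grant, Retry, Idle, Sync, Req, Load}
Sat(AX (AF valid)) = {s : every successor in {Busy, Check, Grant, Retry, Idle, Sync, Req, Load}} = {Busy, Check, Grant, Retry, Idle, Req, Load}
|Sat(AX (AF valid))| = |{Busy, Check, Grant, Retry, Idle, Req, Load}| = 7.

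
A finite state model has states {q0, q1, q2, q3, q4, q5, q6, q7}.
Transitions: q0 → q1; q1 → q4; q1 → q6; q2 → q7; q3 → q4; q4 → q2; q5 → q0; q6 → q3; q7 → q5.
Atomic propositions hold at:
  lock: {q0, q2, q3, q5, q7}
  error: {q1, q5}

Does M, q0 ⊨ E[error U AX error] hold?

Sat(AX error) = {s : every successor in {q1, q5}} = {q0, q7}
E[error U AX error]: least fixpoint, start Z0 = Sat(AX error) = {q0, q7}, add states in Sat(error) with some successor in Z. Z1 = {q0, q5, q7}; fixed.
Sat(E[error U AX error]) = {q0, q5, q7}
q0 ∈ Sat(E[error U AX error]) = {q0, q5, q7}, so the formula holds at q0.

Yes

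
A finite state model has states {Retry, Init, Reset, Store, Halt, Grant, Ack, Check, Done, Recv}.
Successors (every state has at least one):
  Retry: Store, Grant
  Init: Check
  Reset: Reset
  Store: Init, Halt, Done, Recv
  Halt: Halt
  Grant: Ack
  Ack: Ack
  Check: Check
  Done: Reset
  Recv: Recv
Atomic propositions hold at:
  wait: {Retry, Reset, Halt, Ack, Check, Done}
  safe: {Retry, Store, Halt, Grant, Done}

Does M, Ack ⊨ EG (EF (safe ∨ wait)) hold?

Sat(safe ∨ wait) = {Retry, Reset, Store, Halt, Grant, Ack, Check, Done}
EF (safe ∨ wait): least fixpoint, start Z0 = {Retry, Reset, Store, Halt, Grant, Ack, Check, Done}, add states with some successor in Z. Z1 = {Retry, Init, Reset, Store, Halt, Grant, Ack, Check, Done}; fixed.
Sat(EF (safe ∨ wait)) = {Retry, Init, Reset, Store, Halt, Grant, Ack, Check, Done}
EG (EF (safe ∨ wait)): greatest fixpoint, start Z0 = {Retry, Init, Reset, Store, Halt, Grant, Ack, Check, Done}, keep only states in Sat with some successor in Z. Already a fixed point.
Sat(EG (EF (safe ∨ wait))) = {Retry, Init, Reset, Store, Halt, Grant, Ack, Check, Done}
Ack ∈ Sat(EG (EF (safe ∨ wait))) = {Retry, Init, Reset, Store, Halt, Grant, Ack, Check, Done}, so the formula holds at Ack.

Yes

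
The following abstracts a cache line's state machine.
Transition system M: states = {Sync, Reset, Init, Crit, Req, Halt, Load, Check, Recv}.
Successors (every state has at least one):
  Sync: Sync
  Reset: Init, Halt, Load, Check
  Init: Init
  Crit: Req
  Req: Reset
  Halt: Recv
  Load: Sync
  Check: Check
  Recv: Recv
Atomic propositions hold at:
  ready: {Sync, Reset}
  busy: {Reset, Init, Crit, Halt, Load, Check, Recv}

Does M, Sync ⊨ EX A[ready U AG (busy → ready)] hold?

Sat(busy → ready) = {Sync, Reset, Req}
AG (busy → ready): greatest fixpoint, start Z0 = {Sync, Reset, Req}, keep only states in Sat with every successor in Z. Z1 = {Sync, Req}; Z2 = {Sync}; fixed.
Sat(AG (busy → ready)) = {Sync}
A[ready U AG (busy → ready)]: least fixpoint, start Z0 = Sat(AG (busy → ready)) = {Sync}, add states in Sat(ready) with every successor in Z. Already a fixed point.
Sat(A[ready U AG (busy → ready)]) = {Sync}
Sat(EX A[ready U AG (busy → ready)]) = {s : some successor in {Sync}} = {Sync, Load}
Sync ∈ Sat(EX A[ready U AG (busy → ready)]) = {Sync, Load}, so the formula holds at Sync.

Yes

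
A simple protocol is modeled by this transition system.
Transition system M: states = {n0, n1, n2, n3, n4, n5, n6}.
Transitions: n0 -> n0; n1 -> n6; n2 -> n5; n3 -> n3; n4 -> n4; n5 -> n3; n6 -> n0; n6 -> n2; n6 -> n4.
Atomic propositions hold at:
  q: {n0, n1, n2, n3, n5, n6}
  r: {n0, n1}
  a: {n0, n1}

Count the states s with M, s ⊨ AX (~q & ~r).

1

Sat(~q) = {n4}
Sat(~r) = {n2, n3, n4, n5, n6}
Sat(~q & ~r) = {n4}
Sat(AX (~q & ~r)) = {s : every successor in {n4}} = {n4}
|Sat(AX (~q & ~r))| = |{n4}| = 1.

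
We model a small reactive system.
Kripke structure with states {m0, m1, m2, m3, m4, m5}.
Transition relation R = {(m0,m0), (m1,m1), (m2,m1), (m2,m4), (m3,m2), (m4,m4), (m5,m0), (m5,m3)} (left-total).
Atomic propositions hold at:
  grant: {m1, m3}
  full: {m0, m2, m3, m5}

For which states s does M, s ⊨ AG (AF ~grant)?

Sat(~grant) = {m0, m2, m4, m5}
AF ~grant: least fixpoint, start Z0 = {m0, m2, m4, m5}, add states with every successor in Z. Z1 = {m0, m2, m3, m4, m5}; fixed.
Sat(AF ~grant) = {m0, m2, m3, m4, m5}
AG (AF ~grant): greatest fixpoint, start Z0 = {m0, m2, m3, m4, m5}, keep only states in Sat with every successor in Z. Z1 = {m0, m3, m4, m5}; Z2 = {m0, m4, m5}; Z3 = {m0, m4}; fixed.
Sat(AG (AF ~grant)) = {m0, m4}

{m0, m4}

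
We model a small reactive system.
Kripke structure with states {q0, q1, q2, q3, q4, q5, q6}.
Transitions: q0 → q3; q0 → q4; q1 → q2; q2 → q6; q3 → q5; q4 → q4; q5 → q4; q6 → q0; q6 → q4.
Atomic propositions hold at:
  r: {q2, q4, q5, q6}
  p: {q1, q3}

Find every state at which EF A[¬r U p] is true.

Sat(¬r) = {q0, q1, q3}
A[¬r U p]: least fixpoint, start Z0 = Sat(p) = {q1, q3}, add states in Sat(¬r) with every successor in Z. Already a fixed point.
Sat(A[¬r U p]) = {q1, q3}
EF A[¬r U p]: least fixpoint, start Z0 = {q1, q3}, add states with some successor in Z. Z1 = {q0, q1, q3}; Z2 = {q0, q1, q3, q6}; Z3 = {q0, q1, q2, q3, q6}; fixed.
Sat(EF A[¬r U p]) = {q0, q1, q2, q3, q6}

{q0, q1, q2, q3, q6}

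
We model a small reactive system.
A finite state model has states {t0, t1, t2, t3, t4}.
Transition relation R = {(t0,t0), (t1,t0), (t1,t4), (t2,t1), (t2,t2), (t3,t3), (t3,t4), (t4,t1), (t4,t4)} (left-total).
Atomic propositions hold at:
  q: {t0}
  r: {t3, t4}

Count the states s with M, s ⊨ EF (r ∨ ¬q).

4

Sat(¬q) = {t1, t2, t3, t4}
Sat(r ∨ ¬q) = {t1, t2, t3, t4}
EF (r ∨ ¬q): least fixpoint, start Z0 = {t1, t2, t3, t4}, add states with some successor in Z. Already a fixed point.
Sat(EF (r ∨ ¬q)) = {t1, t2, t3, t4}
|Sat(EF (r ∨ ¬q))| = |{t1, t2, t3, t4}| = 4.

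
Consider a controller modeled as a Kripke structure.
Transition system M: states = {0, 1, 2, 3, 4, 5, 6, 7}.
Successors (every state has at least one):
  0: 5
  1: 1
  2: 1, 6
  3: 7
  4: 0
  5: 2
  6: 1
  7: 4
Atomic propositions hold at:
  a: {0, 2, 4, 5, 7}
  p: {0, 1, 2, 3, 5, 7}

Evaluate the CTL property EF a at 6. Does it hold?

EF a: least fixpoint, start Z0 = {0, 2, 4, 5, 7}, add states with some successor in Z. Z1 = {0, 2, 3, 4, 5, 7}; fixed.
Sat(EF a) = {0, 2, 3, 4, 5, 7}
6 ∉ Sat(EF a) = {0, 2, 3, 4, 5, 7}, so the formula does not hold at 6.

No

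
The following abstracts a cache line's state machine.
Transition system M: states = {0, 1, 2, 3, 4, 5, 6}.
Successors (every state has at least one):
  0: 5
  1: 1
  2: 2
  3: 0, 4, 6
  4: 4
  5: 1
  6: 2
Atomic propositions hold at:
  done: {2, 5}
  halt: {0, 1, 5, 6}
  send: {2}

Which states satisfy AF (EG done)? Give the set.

{2, 6}

EG done: greatest fixpoint, start Z0 = {2, 5}, keep only states in Sat with some successor in Z. Z1 = {2}; fixed.
Sat(EG done) = {2}
AF (EG done): least fixpoint, start Z0 = {2}, add states with every successor in Z. Z1 = {2, 6}; fixed.
Sat(AF (EG done)) = {2, 6}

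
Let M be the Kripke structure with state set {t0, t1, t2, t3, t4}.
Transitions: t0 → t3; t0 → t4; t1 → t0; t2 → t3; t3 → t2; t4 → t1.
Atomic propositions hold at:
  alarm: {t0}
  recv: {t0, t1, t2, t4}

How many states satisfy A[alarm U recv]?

A[alarm U recv]: least fixpoint, start Z0 = Sat(recv) = {t0, t1, t2, t4}, add states in Sat(alarm) with every successor in Z. Already a fixed point.
Sat(A[alarm U recv]) = {t0, t1, t2, t4}
|Sat(A[alarm U recv])| = |{t0, t1, t2, t4}| = 4.

4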